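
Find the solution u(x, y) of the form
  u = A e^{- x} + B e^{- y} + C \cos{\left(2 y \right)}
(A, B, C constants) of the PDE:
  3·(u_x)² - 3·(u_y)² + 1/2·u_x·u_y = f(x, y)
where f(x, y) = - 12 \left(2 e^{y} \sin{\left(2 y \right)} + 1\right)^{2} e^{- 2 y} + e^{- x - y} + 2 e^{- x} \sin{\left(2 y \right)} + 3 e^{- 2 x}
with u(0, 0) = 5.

Substitute the ansatz u = A e^{- x} + B e^{- y} + C \cos{\left(2 y \right)} into the left-hand side.
Derivatives of the ansatz:
  u_x = - A e^{- x}
  u_y = - B e^{- y} - 2 C \sin{\left(2 y \right)}
Term by term:
  3·(u_x)² = 3 A^{2} e^{- 2 x}
  -3·(u_y)² = - 3 B^{2} e^{- 2 y} - 12 B C e^{- y} \sin{\left(2 y \right)} - 12 C^{2} \sin^{2}{\left(2 y \right)}
  1/2·u_x·u_y = \frac{A B e^{- x} e^{- y}}{2} + A C e^{- x} \sin{\left(2 y \right)}
So the left-hand side equals
  3 A^{2} e^{- 2 x} + \frac{A B e^{- x} e^{- y}}{2} + A C e^{- x} \sin{\left(2 y \right)} - 3 B^{2} e^{- 2 y} - 12 B C e^{- y} \sin{\left(2 y \right)} - 12 C^{2} \sin^{2}{\left(2 y \right)}
This must equal f(x, y) identically; expanded, f = - 48 \sin^{2}{\left(2 y \right)} - 48 e^{- y} \sin{\left(2 y \right)} - 12 e^{- 2 y} + 2 e^{- x} \sin{\left(2 y \right)} + e^{- x} e^{- y} + 3 e^{- 2 x}.
Matching coefficients of the independent functions:
  [e^{- x} e^{- y}]:  \frac{A B}{2} = 1
  [e^{- x} \sin{\left(2 y \right)}]:  A C = 2
  [e^{- y} \sin{\left(2 y \right)}]:  - 12 B C = -48
  [e^{- 2 x}]:  3 A^{2} = 3
  [e^{- 2 y}]:  - 3 B^{2} = -12
  [\sin^{2}{\left(2 y \right)}]:  - 12 C^{2} = -48
These equations allow (A, B, C) = (-1, -2, -2) or (1, 2, 2).
Impose the point condition(s):
  u(0, 0) = 5  ⟹  A + B + C = 5
Only A = 1, B = 2, C = 2 satisfies everything.
Hence u(x, y) = 2 \cos{\left(2 y \right)} + 2 e^{- y} + e^{- x}.

Answer: u(x, y) = 2 \cos{\left(2 y \right)} + 2 e^{- y} + e^{- x}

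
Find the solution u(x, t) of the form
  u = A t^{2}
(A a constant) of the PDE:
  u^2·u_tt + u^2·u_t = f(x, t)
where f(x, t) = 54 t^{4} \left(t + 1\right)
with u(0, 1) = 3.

Substitute the ansatz u = A t^{2} into the left-hand side.
Derivatives of the ansatz:
  u_tt = 2 A
  u_t = 2 A t
Term by term:
  u^2·u_tt = 2 A^{3} t^{4}
  u^2·u_t = 2 A^{3} t^{5}
So the left-hand side equals
  2 A^{3} t^{5} + 2 A^{3} t^{4}
This must equal f(x, t) identically; expanded, f = 54 t^{5} + 54 t^{4}.
Matching coefficients of the independent functions:
  [t^{4}, t^{5}]:  2 A^{3} = 54
Solving: A = 3.
Check against the point condition:
  u(0, 1) = 3  ⟹  A = 3  ✓
Hence u(x, t) = 3 t^{2}.

Answer: u(x, t) = 3 t^{2}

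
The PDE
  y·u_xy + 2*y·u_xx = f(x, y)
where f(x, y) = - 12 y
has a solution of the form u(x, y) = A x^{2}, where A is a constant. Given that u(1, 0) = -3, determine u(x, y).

Substitute the ansatz u = A x^{2} into the left-hand side.
Derivatives of the ansatz:
  u_xy = 0
  u_xx = 2 A
Term by term:
  y·u_xy = 0
  2*y·u_xx = 4 A y
So the left-hand side equals
  4 A y
This must equal f(x, y) = - 12 y identically.
Matching coefficients of the independent functions:
  [y]:  4 A = -12
Solving: A = -3.
Check against the point condition:
  u(1, 0) = -3  ⟹  A = -3  ✓
Hence u(x, y) = - 3 x^{2}.

Answer: u(x, y) = - 3 x^{2}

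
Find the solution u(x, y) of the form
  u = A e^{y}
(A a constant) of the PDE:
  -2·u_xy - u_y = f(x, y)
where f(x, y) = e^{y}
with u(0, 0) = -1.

Substitute the ansatz u = A e^{y} into the left-hand side.
Derivatives of the ansatz:
  u_xy = 0
  u_y = A e^{y}
Term by term:
  -2·u_xy = 0
  -u_y = - A e^{y}
So the left-hand side equals
  - A e^{y}
This must equal f(x, y) = e^{y} identically.
Matching coefficients of the independent functions:
  [e^{y}]:  - A = 1
Solving: A = -1.
Check against the point condition:
  u(0, 0) = -1  ⟹  A = -1  ✓
Hence u(x, y) = - e^{y}.

Answer: u(x, y) = - e^{y}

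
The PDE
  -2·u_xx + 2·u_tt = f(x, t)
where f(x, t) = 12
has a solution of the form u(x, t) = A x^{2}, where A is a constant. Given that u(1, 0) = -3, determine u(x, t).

Substitute the ansatz u = A x^{2} into the left-hand side.
Derivatives of the ansatz:
  u_xx = 2 A
  u_tt = 0
Term by term:
  -2·u_xx = - 4 A
  2·u_tt = 0
So the left-hand side equals
  - 4 A
This must equal f(x, t) = 12 identically.
Matching coefficients of the independent functions:
  [constant term]:  - 4 A = 12
Solving: A = -3.
Check against the point condition:
  u(1, 0) = -3  ⟹  A = -3  ✓
Hence u(x, t) = - 3 x^{2}.

Answer: u(x, t) = - 3 x^{2}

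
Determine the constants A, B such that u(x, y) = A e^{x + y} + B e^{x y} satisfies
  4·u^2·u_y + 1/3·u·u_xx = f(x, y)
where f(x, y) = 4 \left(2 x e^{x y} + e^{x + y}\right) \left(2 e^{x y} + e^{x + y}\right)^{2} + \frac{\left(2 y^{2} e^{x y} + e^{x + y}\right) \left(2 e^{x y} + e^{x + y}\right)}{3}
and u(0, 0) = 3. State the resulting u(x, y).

Answer: u(x, y) = 2 e^{x y} + e^{x + y}

Derivation:
Substitute the ansatz u = A e^{x + y} + B e^{x y} into the left-hand side.
Derivatives of the ansatz:
  u_y = A e^{x} e^{y} + B x e^{x y}
  u_xx = A e^{x} e^{y} + B y^{2} e^{x y}
Term by term:
  4·u^2·u_y = 4 A^{3} e^{3 x} e^{3 y} + 4 A^{2} B x e^{2 x} e^{2 y} e^{x y} + 8 A^{2} B e^{2 x} e^{2 y} e^{x y} + 8 A B^{2} x e^{x} e^{y} e^{2 x y} + 4 A B^{2} e^{x} e^{y} e^{2 x y} + 4 B^{3} x e^{3 x y}
  1/3·u·u_xx = \frac{A^{2} e^{2 x} e^{2 y}}{3} + \frac{A B y^{2} e^{x} e^{y} e^{x y}}{3} + \frac{A B e^{x} e^{y} e^{x y}}{3} + \frac{B^{2} y^{2} e^{2 x y}}{3}
So the left-hand side equals
  4 A^{3} e^{3 x} e^{3 y} + 4 A^{2} B x e^{2 x} e^{2 y} e^{x y} + 8 A^{2} B e^{2 x} e^{2 y} e^{x y} + \frac{A^{2} e^{2 x} e^{2 y}}{3} + 8 A B^{2} x e^{x} e^{y} e^{2 x y} + 4 A B^{2} e^{x} e^{y} e^{2 x y} + \frac{A B y^{2} e^{x} e^{y} e^{x y}}{3} + \frac{A B e^{x} e^{y} e^{x y}}{3} + 4 B^{3} x e^{3 x y} + \frac{B^{2} y^{2} e^{2 x y}}{3}
This must equal f(x, y) identically; expanded, f = 8 x e^{2 x} e^{2 y} e^{x y} + 32 x e^{x} e^{y} e^{2 x y} + 32 x e^{3 x y} + \frac{2 y^{2} e^{x} e^{y} e^{x y}}{3} + \frac{4 y^{2} e^{2 x y}}{3} + 4 e^{3 x} e^{3 y} + 16 e^{2 x} e^{2 y} e^{x y} + \frac{e^{2 x} e^{2 y}}{3} + 16 e^{x} e^{y} e^{2 x y} + \frac{2 e^{x} e^{y} e^{x y}}{3}.
Matching coefficients of the independent functions:
  [x e^{3 x y}]:  4 B^{3} = 32
  [y^{2} e^{2 x y}]:  \frac{B^{2}}{3} = \frac{4}{3}
  [e^{2 x} e^{2 y}]:  \frac{A^{2}}{3} = \frac{1}{3}
  [e^{3 x} e^{3 y}]:  4 A^{3} = 4
  [e^{x} e^{y} e^{x y}, y^{2} e^{x} e^{y} e^{x y}]:  \frac{A B}{3} = \frac{2}{3}
  [e^{x} e^{y} e^{2 x y}]:  4 A B^{2} = 16
  [e^{2 x} e^{2 y} e^{x y}]:  8 A^{2} B = 16
  [x e^{x} e^{y} e^{2 x y}]:  8 A B^{2} = 32
  [x e^{2 x} e^{2 y} e^{x y}]:  4 A^{2} B = 8
Solving: A = 1, B = 2.
Check against the point condition:
  u(0, 0) = 3  ⟹  A + B = 3  ✓
Hence u(x, y) = 2 e^{x y} + e^{x + y}.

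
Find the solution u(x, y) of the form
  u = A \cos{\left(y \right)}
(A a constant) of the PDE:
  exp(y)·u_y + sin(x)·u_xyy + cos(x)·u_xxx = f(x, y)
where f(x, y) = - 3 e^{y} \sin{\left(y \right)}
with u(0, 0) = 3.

Answer: u(x, y) = 3 \cos{\left(y \right)}

Derivation:
Substitute the ansatz u = A \cos{\left(y \right)} into the left-hand side.
Derivatives of the ansatz:
  u_y = - A \sin{\left(y \right)}
  u_xyy = 0
  u_xxx = 0
Term by term:
  exp(y)·u_y = - A e^{y} \sin{\left(y \right)}
  sin(x)·u_xyy = 0
  cos(x)·u_xxx = 0
So the left-hand side equals
  - A e^{y} \sin{\left(y \right)}
This must equal f(x, y) = - 3 e^{y} \sin{\left(y \right)} identically.
Matching coefficients of the independent functions:
  [e^{y} \sin{\left(y \right)}]:  - A = -3
Solving: A = 3.
Check against the point condition:
  u(0, 0) = 3  ⟹  A = 3  ✓
Hence u(x, y) = 3 \cos{\left(y \right)}.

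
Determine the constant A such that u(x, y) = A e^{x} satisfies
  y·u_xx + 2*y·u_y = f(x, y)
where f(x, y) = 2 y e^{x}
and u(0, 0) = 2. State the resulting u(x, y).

Substitute the ansatz u = A e^{x} into the left-hand side.
Derivatives of the ansatz:
  u_xx = A e^{x}
  u_y = 0
Term by term:
  y·u_xx = A y e^{x}
  2*y·u_y = 0
So the left-hand side equals
  A y e^{x}
This must equal f(x, y) = 2 y e^{x} identically.
Matching coefficients of the independent functions:
  [y e^{x}]:  A = 2
Solving: A = 2.
Check against the point condition:
  u(0, 0) = 2  ⟹  A = 2  ✓
Hence u(x, y) = 2 e^{x}.

Answer: u(x, y) = 2 e^{x}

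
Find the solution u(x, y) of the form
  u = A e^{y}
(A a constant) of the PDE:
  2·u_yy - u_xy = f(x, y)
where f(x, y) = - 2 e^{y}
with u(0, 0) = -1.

Substitute the ansatz u = A e^{y} into the left-hand side.
Derivatives of the ansatz:
  u_yy = A e^{y}
  u_xy = 0
Term by term:
  2·u_yy = 2 A e^{y}
  -u_xy = 0
So the left-hand side equals
  2 A e^{y}
This must equal f(x, y) = - 2 e^{y} identically.
Matching coefficients of the independent functions:
  [e^{y}]:  2 A = -2
Solving: A = -1.
Check against the point condition:
  u(0, 0) = -1  ⟹  A = -1  ✓
Hence u(x, y) = - e^{y}.

Answer: u(x, y) = - e^{y}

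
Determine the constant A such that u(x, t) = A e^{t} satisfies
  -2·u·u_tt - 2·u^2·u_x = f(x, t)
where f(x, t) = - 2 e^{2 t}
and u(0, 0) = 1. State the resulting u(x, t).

Answer: u(x, t) = e^{t}

Derivation:
Substitute the ansatz u = A e^{t} into the left-hand side.
Derivatives of the ansatz:
  u_tt = A e^{t}
  u_x = 0
Term by term:
  -2·u·u_tt = - 2 A^{2} e^{2 t}
  -2·u^2·u_x = 0
So the left-hand side equals
  - 2 A^{2} e^{2 t}
This must equal f(x, t) = - 2 e^{2 t} identically.
Matching coefficients of the independent functions:
  [e^{2 t}]:  - 2 A^{2} = -2
These equations allow (A) = (-1) or (1).
Impose the point condition(s):
  u(0, 0) = 1  ⟹  A = 1
Only A = 1 satisfies everything.
Hence u(x, t) = e^{t}.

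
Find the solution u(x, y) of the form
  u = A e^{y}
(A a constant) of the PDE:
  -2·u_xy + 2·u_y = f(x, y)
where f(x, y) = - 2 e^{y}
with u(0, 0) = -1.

Substitute the ansatz u = A e^{y} into the left-hand side.
Derivatives of the ansatz:
  u_xy = 0
  u_y = A e^{y}
Term by term:
  -2·u_xy = 0
  2·u_y = 2 A e^{y}
So the left-hand side equals
  2 A e^{y}
This must equal f(x, y) = - 2 e^{y} identically.
Matching coefficients of the independent functions:
  [e^{y}]:  2 A = -2
Solving: A = -1.
Check against the point condition:
  u(0, 0) = -1  ⟹  A = -1  ✓
Hence u(x, y) = - e^{y}.

Answer: u(x, y) = - e^{y}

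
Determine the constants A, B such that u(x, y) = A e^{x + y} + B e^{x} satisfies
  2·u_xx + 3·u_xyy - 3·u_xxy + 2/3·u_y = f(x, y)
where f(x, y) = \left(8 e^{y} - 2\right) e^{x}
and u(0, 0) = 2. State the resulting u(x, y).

Substitute the ansatz u = A e^{x + y} + B e^{x} into the left-hand side.
Derivatives of the ansatz:
  u_xx = A e^{x} e^{y} + B e^{x}
  u_xyy = A e^{x} e^{y}
  u_xxy = A e^{x} e^{y}
  u_y = A e^{x} e^{y}
Term by term:
  2·u_xx = 2 A e^{x} e^{y} + 2 B e^{x}
  3·u_xyy = 3 A e^{x} e^{y}
  -3·u_xxy = - 3 A e^{x} e^{y}
  2/3·u_y = \frac{2 A e^{x} e^{y}}{3}
So the left-hand side equals
  \frac{8 A e^{x} e^{y}}{3} + 2 B e^{x}
This must equal f(x, y) identically; expanded, f = 8 e^{x} e^{y} - 2 e^{x}.
Matching coefficients of the independent functions:
  [e^{x} e^{y}]:  \frac{8 A}{3} = 8
  [e^{x}]:  2 B = -2
Solving: A = 3, B = -1.
Check against the point condition:
  u(0, 0) = 2  ⟹  A + B = 2  ✓
Hence u(x, y) = - e^{x} + 3 e^{x + y}.

Answer: u(x, y) = - e^{x} + 3 e^{x + y}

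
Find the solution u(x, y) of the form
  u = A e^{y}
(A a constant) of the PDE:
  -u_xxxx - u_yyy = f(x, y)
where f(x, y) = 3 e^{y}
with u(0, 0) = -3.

Answer: u(x, y) = - 3 e^{y}

Derivation:
Substitute the ansatz u = A e^{y} into the left-hand side.
Derivatives of the ansatz:
  u_xxxx = 0
  u_yyy = A e^{y}
Term by term:
  -u_xxxx = 0
  -u_yyy = - A e^{y}
So the left-hand side equals
  - A e^{y}
This must equal f(x, y) = 3 e^{y} identically.
Matching coefficients of the independent functions:
  [e^{y}]:  - A = 3
Solving: A = -3.
Check against the point condition:
  u(0, 0) = -3  ⟹  A = -3  ✓
Hence u(x, y) = - 3 e^{y}.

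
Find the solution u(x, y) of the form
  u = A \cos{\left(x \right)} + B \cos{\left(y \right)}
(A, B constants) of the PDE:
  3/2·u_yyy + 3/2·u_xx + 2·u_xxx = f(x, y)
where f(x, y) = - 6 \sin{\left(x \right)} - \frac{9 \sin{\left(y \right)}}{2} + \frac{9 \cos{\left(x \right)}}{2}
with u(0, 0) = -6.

Substitute the ansatz u = A \cos{\left(x \right)} + B \cos{\left(y \right)} into the left-hand side.
Derivatives of the ansatz:
  u_yyy = B \sin{\left(y \right)}
  u_xx = - A \cos{\left(x \right)}
  u_xxx = A \sin{\left(x \right)}
Term by term:
  3/2·u_yyy = \frac{3 B \sin{\left(y \right)}}{2}
  3/2·u_xx = - \frac{3 A \cos{\left(x \right)}}{2}
  2·u_xxx = 2 A \sin{\left(x \right)}
So the left-hand side equals
  2 A \sin{\left(x \right)} - \frac{3 A \cos{\left(x \right)}}{2} + \frac{3 B \sin{\left(y \right)}}{2}
This must equal f(x, y) = - 6 \sin{\left(x \right)} - \frac{9 \sin{\left(y \right)}}{2} + \frac{9 \cos{\left(x \right)}}{2} identically.
Matching coefficients of the independent functions:
  [\sin{\left(x \right)}]:  2 A = -6
  [\sin{\left(y \right)}]:  \frac{3 B}{2} = - \frac{9}{2}
  [\cos{\left(x \right)}]:  - \frac{3 A}{2} = \frac{9}{2}
Solving: A = -3, B = -3.
Check against the point condition:
  u(0, 0) = -6  ⟹  A + B = -6  ✓
Hence u(x, y) = - 3 \cos{\left(x \right)} - 3 \cos{\left(y \right)}.

Answer: u(x, y) = - 3 \cos{\left(x \right)} - 3 \cos{\left(y \right)}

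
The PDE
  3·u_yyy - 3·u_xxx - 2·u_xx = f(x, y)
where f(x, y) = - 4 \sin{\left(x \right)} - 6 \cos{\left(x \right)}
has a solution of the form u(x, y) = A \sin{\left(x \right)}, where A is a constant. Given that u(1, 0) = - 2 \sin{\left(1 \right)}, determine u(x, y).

Substitute the ansatz u = A \sin{\left(x \right)} into the left-hand side.
Derivatives of the ansatz:
  u_yyy = 0
  u_xxx = - A \cos{\left(x \right)}
  u_xx = - A \sin{\left(x \right)}
Term by term:
  3·u_yyy = 0
  -3·u_xxx = 3 A \cos{\left(x \right)}
  -2·u_xx = 2 A \sin{\left(x \right)}
So the left-hand side equals
  2 A \sin{\left(x \right)} + 3 A \cos{\left(x \right)}
This must equal f(x, y) = - 4 \sin{\left(x \right)} - 6 \cos{\left(x \right)} identically.
Matching coefficients of the independent functions:
  [\sin{\left(x \right)}]:  2 A = -4
  [\cos{\left(x \right)}]:  3 A = -6
Solving: A = -2.
Check against the point condition:
  u(1, 0) = - 2 \sin{\left(1 \right)}  ⟹  A \sin{\left(1 \right)} = - 2 \sin{\left(1 \right)}  ✓
Hence u(x, y) = - 2 \sin{\left(x \right)}.

Answer: u(x, y) = - 2 \sin{\left(x \right)}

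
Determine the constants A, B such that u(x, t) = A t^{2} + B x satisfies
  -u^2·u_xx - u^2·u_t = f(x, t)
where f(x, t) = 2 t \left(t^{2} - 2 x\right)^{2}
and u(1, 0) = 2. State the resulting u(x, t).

Substitute the ansatz u = A t^{2} + B x into the left-hand side.
Derivatives of the ansatz:
  u_xx = 0
  u_t = 2 A t
Term by term:
  -u^2·u_xx = 0
  -u^2·u_t = - 2 A^{3} t^{5} - 4 A^{2} B t^{3} x - 2 A B^{2} t x^{2}
So the left-hand side equals
  - 2 A^{3} t^{5} - 4 A^{2} B t^{3} x - 2 A B^{2} t x^{2}
This must equal f(x, t) identically; expanded, f = 2 t^{5} - 8 t^{3} x + 8 t x^{2}.
Matching coefficients of the independent functions:
  [t^{5}]:  - 2 A^{3} = 2
  [t x^{2}]:  - 2 A B^{2} = 8
  [t^{3} x]:  - 4 A^{2} B = -8
Solving: A = -1, B = 2.
Check against the point condition:
  u(1, 0) = 2  ⟹  B = 2  ✓
Hence u(x, t) = - t^{2} + 2 x.

Answer: u(x, t) = - t^{2} + 2 x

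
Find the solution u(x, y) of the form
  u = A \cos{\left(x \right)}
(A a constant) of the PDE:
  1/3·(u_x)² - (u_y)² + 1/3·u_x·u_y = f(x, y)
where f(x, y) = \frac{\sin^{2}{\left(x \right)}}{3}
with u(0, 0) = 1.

Answer: u(x, y) = \cos{\left(x \right)}

Derivation:
Substitute the ansatz u = A \cos{\left(x \right)} into the left-hand side.
Derivatives of the ansatz:
  u_x = - A \sin{\left(x \right)}
  u_y = 0
Term by term:
  1/3·(u_x)² = \frac{A^{2} \sin^{2}{\left(x \right)}}{3}
  -(u_y)² = 0
  1/3·u_x·u_y = 0
So the left-hand side equals
  \frac{A^{2} \sin^{2}{\left(x \right)}}{3}
This must equal f(x, y) = \frac{\sin^{2}{\left(x \right)}}{3} identically.
Matching coefficients of the independent functions:
  [\sin^{2}{\left(x \right)}]:  \frac{A^{2}}{3} = \frac{1}{3}
These equations allow (A) = (-1) or (1).
Impose the point condition(s):
  u(0, 0) = 1  ⟹  A = 1
Only A = 1 satisfies everything.
Hence u(x, y) = \cos{\left(x \right)}.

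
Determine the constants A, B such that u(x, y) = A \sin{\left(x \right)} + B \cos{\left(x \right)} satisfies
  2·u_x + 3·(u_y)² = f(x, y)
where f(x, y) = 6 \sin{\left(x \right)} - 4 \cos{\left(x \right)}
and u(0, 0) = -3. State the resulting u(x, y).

Answer: u(x, y) = - 2 \sin{\left(x \right)} - 3 \cos{\left(x \right)}

Derivation:
Substitute the ansatz u = A \sin{\left(x \right)} + B \cos{\left(x \right)} into the left-hand side.
Derivatives of the ansatz:
  u_x = A \cos{\left(x \right)} - B \sin{\left(x \right)}
  u_y = 0
Term by term:
  2·u_x = 2 A \cos{\left(x \right)} - 2 B \sin{\left(x \right)}
  3·(u_y)² = 0
So the left-hand side equals
  2 A \cos{\left(x \right)} - 2 B \sin{\left(x \right)}
This must equal f(x, y) = 6 \sin{\left(x \right)} - 4 \cos{\left(x \right)} identically.
Matching coefficients of the independent functions:
  [\sin{\left(x \right)}]:  - 2 B = 6
  [\cos{\left(x \right)}]:  2 A = -4
Solving: A = -2, B = -3.
Check against the point condition:
  u(0, 0) = -3  ⟹  B = -3  ✓
Hence u(x, y) = - 2 \sin{\left(x \right)} - 3 \cos{\left(x \right)}.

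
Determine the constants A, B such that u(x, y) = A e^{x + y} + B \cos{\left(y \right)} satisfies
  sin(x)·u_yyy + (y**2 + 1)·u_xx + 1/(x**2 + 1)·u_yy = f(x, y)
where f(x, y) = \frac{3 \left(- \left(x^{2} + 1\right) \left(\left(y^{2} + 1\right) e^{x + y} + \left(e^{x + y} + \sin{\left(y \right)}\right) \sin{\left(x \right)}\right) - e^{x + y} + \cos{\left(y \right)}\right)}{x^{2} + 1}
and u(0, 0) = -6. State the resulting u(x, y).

Substitute the ansatz u = A e^{x + y} + B \cos{\left(y \right)} into the left-hand side.
Derivatives of the ansatz:
  u_yyy = A e^{x} e^{y} + B \sin{\left(y \right)}
  u_xx = A e^{x} e^{y}
  u_yy = A e^{x} e^{y} - B \cos{\left(y \right)}
Term by term:
  sin(x)·u_yyy = A e^{x} e^{y} \sin{\left(x \right)} + B \sin{\left(x \right)} \sin{\left(y \right)}
  (y**2 + 1)·u_xx = A y^{2} e^{x} e^{y} + A e^{x} e^{y}
  1/(x**2 + 1)·u_yy = \frac{A e^{x} e^{y}}{x^{2} + 1} - \frac{B \cos{\left(y \right)}}{x^{2} + 1}
So the left-hand side equals
  A y^{2} e^{x} e^{y} + A e^{x} e^{y} \sin{\left(x \right)} + A e^{x} e^{y} + \frac{A e^{x} e^{y}}{x^{2} + 1} + B \sin{\left(x \right)} \sin{\left(y \right)} - \frac{B \cos{\left(y \right)}}{x^{2} + 1}
This must equal f(x, y) identically; expanded, f = - 3 y^{2} e^{x} e^{y} - 3 e^{x} e^{y} \sin{\left(x \right)} - 3 e^{x} e^{y} - 3 \sin{\left(x \right)} \sin{\left(y \right)} - \frac{3 e^{x} e^{y}}{x^{2} + 1} + \frac{3 \cos{\left(y \right)}}{x^{2} + 1}.
Matching coefficients of the independent functions:
  [\frac{\cos{\left(y \right)}}{x^{2} + 1}]:  - B = 3
  [e^{x} e^{y}, y^{2} e^{x} e^{y}, \frac{e^{x} e^{y}}{x^{2} + 1}, e^{x} e^{y} \sin{\left(x \right)}]:  A = -3
  [\sin{\left(x \right)} \sin{\left(y \right)}]:  B = -3
Solving: A = -3, B = -3.
Check against the point condition:
  u(0, 0) = -6  ⟹  A + B = -6  ✓
Hence u(x, y) = - 3 e^{x + y} - 3 \cos{\left(y \right)}.

Answer: u(x, y) = - 3 e^{x + y} - 3 \cos{\left(y \right)}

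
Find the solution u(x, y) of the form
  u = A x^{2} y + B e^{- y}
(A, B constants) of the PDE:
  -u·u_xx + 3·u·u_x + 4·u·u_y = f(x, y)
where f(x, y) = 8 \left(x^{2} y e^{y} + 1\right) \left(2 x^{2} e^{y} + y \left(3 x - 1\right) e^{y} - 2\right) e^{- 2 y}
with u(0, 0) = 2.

Substitute the ansatz u = A x^{2} y + B e^{- y} into the left-hand side.
Derivatives of the ansatz:
  u_xx = 2 A y
  u_x = 2 A x y
  u_y = A x^{2} - B e^{- y}
Term by term:
  -u·u_xx = - 2 A^{2} x^{2} y^{2} - 2 A B y e^{- y}
  3·u·u_x = 6 A^{2} x^{3} y^{2} + 6 A B x y e^{- y}
  4·u·u_y = 4 A^{2} x^{4} y - 4 A B x^{2} y e^{- y} + 4 A B x^{2} e^{- y} - 4 B^{2} e^{- 2 y}
So the left-hand side equals
  4 A^{2} x^{4} y + 6 A^{2} x^{3} y^{2} - 2 A^{2} x^{2} y^{2} - 4 A B x^{2} y e^{- y} + 4 A B x^{2} e^{- y} + 6 A B x y e^{- y} - 2 A B y e^{- y} - 4 B^{2} e^{- 2 y}
This must equal f(x, y) identically; expanded, f = 16 x^{4} y + 24 x^{3} y^{2} - 8 x^{2} y^{2} - 16 x^{2} y e^{- y} + 16 x^{2} e^{- y} + 24 x y e^{- y} - 8 y e^{- y} - 16 e^{- 2 y}.
Matching coefficients of the independent functions:
  [x^{2} y^{2}]:  - 2 A^{2} = -8
  [x^{2} e^{- y}]:  4 A B = 16
  [x^{3} y^{2}]:  6 A^{2} = 24
  [x^{4} y]:  4 A^{2} = 16
  [y e^{- y}]:  - 2 A B = -8
  [x y e^{- y}]:  6 A B = 24
  [x^{2} y e^{- y}]:  - 4 A B = -16
  [e^{- 2 y}]:  - 4 B^{2} = -16
These equations allow (A, B) = (-2, -2) or (2, 2).
Impose the point condition(s):
  u(0, 0) = 2  ⟹  B = 2
Only A = 2, B = 2 satisfies everything.
Hence u(x, y) = 2 x^{2} y + 2 e^{- y}.

Answer: u(x, y) = 2 x^{2} y + 2 e^{- y}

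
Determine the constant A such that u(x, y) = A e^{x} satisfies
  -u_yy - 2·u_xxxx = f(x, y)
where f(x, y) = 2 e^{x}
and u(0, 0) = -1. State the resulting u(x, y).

Substitute the ansatz u = A e^{x} into the left-hand side.
Derivatives of the ansatz:
  u_yy = 0
  u_xxxx = A e^{x}
Term by term:
  -u_yy = 0
  -2·u_xxxx = - 2 A e^{x}
So the left-hand side equals
  - 2 A e^{x}
This must equal f(x, y) = 2 e^{x} identically.
Matching coefficients of the independent functions:
  [e^{x}]:  - 2 A = 2
Solving: A = -1.
Check against the point condition:
  u(0, 0) = -1  ⟹  A = -1  ✓
Hence u(x, y) = - e^{x}.

Answer: u(x, y) = - e^{x}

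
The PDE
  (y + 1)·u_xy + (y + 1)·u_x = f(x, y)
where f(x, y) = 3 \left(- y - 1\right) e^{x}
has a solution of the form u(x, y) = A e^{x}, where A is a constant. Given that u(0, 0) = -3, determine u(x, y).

Substitute the ansatz u = A e^{x} into the left-hand side.
Derivatives of the ansatz:
  u_xy = 0
  u_x = A e^{x}
Term by term:
  (y + 1)·u_xy = 0
  (y + 1)·u_x = A y e^{x} + A e^{x}
So the left-hand side equals
  A y e^{x} + A e^{x}
This must equal f(x, y) identically; expanded, f = - 3 y e^{x} - 3 e^{x}.
Matching coefficients of the independent functions:
  [y e^{x}, e^{x}]:  A = -3
Solving: A = -3.
Check against the point condition:
  u(0, 0) = -3  ⟹  A = -3  ✓
Hence u(x, y) = - 3 e^{x}.

Answer: u(x, y) = - 3 e^{x}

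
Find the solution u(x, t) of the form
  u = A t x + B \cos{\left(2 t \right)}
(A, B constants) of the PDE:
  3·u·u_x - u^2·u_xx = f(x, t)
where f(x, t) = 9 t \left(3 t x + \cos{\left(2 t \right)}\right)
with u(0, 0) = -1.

Substitute the ansatz u = A t x + B \cos{\left(2 t \right)} into the left-hand side.
Derivatives of the ansatz:
  u_x = A t
  u_xx = 0
Term by term:
  3·u·u_x = 3 A^{2} t^{2} x + 3 A B t \cos{\left(2 t \right)}
  -u^2·u_xx = 0
So the left-hand side equals
  3 A^{2} t^{2} x + 3 A B t \cos{\left(2 t \right)}
This must equal f(x, t) identically; expanded, f = 27 t^{2} x + 9 t \cos{\left(2 t \right)}.
Matching coefficients of the independent functions:
  [t \cos{\left(2 t \right)}]:  3 A B = 9
  [t^{2} x]:  3 A^{2} = 27
These equations allow (A, B) = (-3, -1) or (3, 1).
Impose the point condition(s):
  u(0, 0) = -1  ⟹  B = -1
Only A = -3, B = -1 satisfies everything.
Hence u(x, t) = - 3 t x - \cos{\left(2 t \right)}.

Answer: u(x, t) = - 3 t x - \cos{\left(2 t \right)}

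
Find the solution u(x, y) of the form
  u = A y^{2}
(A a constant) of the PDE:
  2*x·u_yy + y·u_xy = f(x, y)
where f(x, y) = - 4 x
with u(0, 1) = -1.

Substitute the ansatz u = A y^{2} into the left-hand side.
Derivatives of the ansatz:
  u_yy = 2 A
  u_xy = 0
Term by term:
  2*x·u_yy = 4 A x
  y·u_xy = 0
So the left-hand side equals
  4 A x
This must equal f(x, y) = - 4 x identically.
Matching coefficients of the independent functions:
  [x]:  4 A = -4
Solving: A = -1.
Check against the point condition:
  u(0, 1) = -1  ⟹  A = -1  ✓
Hence u(x, y) = - y^{2}.

Answer: u(x, y) = - y^{2}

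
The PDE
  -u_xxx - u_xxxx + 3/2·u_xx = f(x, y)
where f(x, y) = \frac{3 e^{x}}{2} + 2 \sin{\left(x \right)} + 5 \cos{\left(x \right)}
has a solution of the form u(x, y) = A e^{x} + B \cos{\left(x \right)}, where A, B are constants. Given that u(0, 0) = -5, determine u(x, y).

Substitute the ansatz u = A e^{x} + B \cos{\left(x \right)} into the left-hand side.
Derivatives of the ansatz:
  u_xxx = A e^{x} + B \sin{\left(x \right)}
  u_xxxx = A e^{x} + B \cos{\left(x \right)}
  u_xx = A e^{x} - B \cos{\left(x \right)}
Term by term:
  -u_xxx = - A e^{x} - B \sin{\left(x \right)}
  -u_xxxx = - A e^{x} - B \cos{\left(x \right)}
  3/2·u_xx = \frac{3 A e^{x}}{2} - \frac{3 B \cos{\left(x \right)}}{2}
So the left-hand side equals
  - \frac{A e^{x}}{2} - B \sin{\left(x \right)} - \frac{5 B \cos{\left(x \right)}}{2}
This must equal f(x, y) = \frac{3 e^{x}}{2} + 2 \sin{\left(x \right)} + 5 \cos{\left(x \right)} identically.
Matching coefficients of the independent functions:
  [e^{x}]:  - \frac{A}{2} = \frac{3}{2}
  [\sin{\left(x \right)}]:  - B = 2
  [\cos{\left(x \right)}]:  - \frac{5 B}{2} = 5
Solving: A = -3, B = -2.
Check against the point condition:
  u(0, 0) = -5  ⟹  A + B = -5  ✓
Hence u(x, y) = - 3 e^{x} - 2 \cos{\left(x \right)}.

Answer: u(x, y) = - 3 e^{x} - 2 \cos{\left(x \right)}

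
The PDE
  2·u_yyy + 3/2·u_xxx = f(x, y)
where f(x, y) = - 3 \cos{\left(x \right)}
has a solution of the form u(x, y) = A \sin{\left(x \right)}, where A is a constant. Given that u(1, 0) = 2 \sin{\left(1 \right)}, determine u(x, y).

Substitute the ansatz u = A \sin{\left(x \right)} into the left-hand side.
Derivatives of the ansatz:
  u_yyy = 0
  u_xxx = - A \cos{\left(x \right)}
Term by term:
  2·u_yyy = 0
  3/2·u_xxx = - \frac{3 A \cos{\left(x \right)}}{2}
So the left-hand side equals
  - \frac{3 A \cos{\left(x \right)}}{2}
This must equal f(x, y) = - 3 \cos{\left(x \right)} identically.
Matching coefficients of the independent functions:
  [\cos{\left(x \right)}]:  - \frac{3 A}{2} = -3
Solving: A = 2.
Check against the point condition:
  u(1, 0) = 2 \sin{\left(1 \right)}  ⟹  A \sin{\left(1 \right)} = 2 \sin{\left(1 \right)}  ✓
Hence u(x, y) = 2 \sin{\left(x \right)}.

Answer: u(x, y) = 2 \sin{\left(x \right)}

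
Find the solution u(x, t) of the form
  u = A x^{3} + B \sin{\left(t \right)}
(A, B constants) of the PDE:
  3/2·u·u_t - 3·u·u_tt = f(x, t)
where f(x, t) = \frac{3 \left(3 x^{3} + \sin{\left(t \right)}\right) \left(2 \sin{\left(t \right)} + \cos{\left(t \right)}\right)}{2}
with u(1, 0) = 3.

Substitute the ansatz u = A x^{3} + B \sin{\left(t \right)} into the left-hand side.
Derivatives of the ansatz:
  u_t = B \cos{\left(t \right)}
  u_tt = - B \sin{\left(t \right)}
Term by term:
  3/2·u·u_t = \frac{3 A B x^{3} \cos{\left(t \right)}}{2} + \frac{3 B^{2} \sin{\left(t \right)} \cos{\left(t \right)}}{2}
  -3·u·u_tt = 3 A B x^{3} \sin{\left(t \right)} + 3 B^{2} \sin^{2}{\left(t \right)}
So the left-hand side equals
  3 A B x^{3} \sin{\left(t \right)} + \frac{3 A B x^{3} \cos{\left(t \right)}}{2} + 3 B^{2} \sin^{2}{\left(t \right)} + \frac{3 B^{2} \sin{\left(t \right)} \cos{\left(t \right)}}{2}
This must equal f(x, t) identically; expanded, f = 9 x^{3} \sin{\left(t \right)} + \frac{9 x^{3} \cos{\left(t \right)}}{2} + 3 \sin^{2}{\left(t \right)} + \frac{3 \sin{\left(t \right)} \cos{\left(t \right)}}{2}.
Matching coefficients of the independent functions:
  [x^{3} \sin{\left(t \right)}]:  3 A B = 9
  [x^{3} \cos{\left(t \right)}]:  \frac{3 A B}{2} = \frac{9}{2}
  [\sin{\left(t \right)} \cos{\left(t \right)}]:  \frac{3 B^{2}}{2} = \frac{3}{2}
  [\sin^{2}{\left(t \right)}]:  3 B^{2} = 3
These equations allow (A, B) = (-3, -1) or (3, 1).
Impose the point condition(s):
  u(1, 0) = 3  ⟹  A = 3
Only A = 3, B = 1 satisfies everything.
Hence u(x, t) = 3 x^{3} + \sin{\left(t \right)}.

Answer: u(x, t) = 3 x^{3} + \sin{\left(t \right)}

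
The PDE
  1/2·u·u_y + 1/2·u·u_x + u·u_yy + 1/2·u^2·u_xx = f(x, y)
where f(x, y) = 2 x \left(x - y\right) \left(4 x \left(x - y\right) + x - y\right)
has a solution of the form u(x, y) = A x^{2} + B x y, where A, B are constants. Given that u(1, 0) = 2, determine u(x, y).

Substitute the ansatz u = A x^{2} + B x y into the left-hand side.
Derivatives of the ansatz:
  u_y = B x
  u_x = 2 A x + B y
  u_yy = 0
  u_xx = 2 A
Term by term:
  1/2·u·u_y = \frac{A B x^{3}}{2} + \frac{B^{2} x^{2} y}{2}
  1/2·u·u_x = A^{2} x^{3} + \frac{3 A B x^{2} y}{2} + \frac{B^{2} x y^{2}}{2}
  u·u_yy = 0
  1/2·u^2·u_xx = A^{3} x^{4} + 2 A^{2} B x^{3} y + A B^{2} x^{2} y^{2}
So the left-hand side equals
  A^{3} x^{4} + 2 A^{2} B x^{3} y + A^{2} x^{3} + A B^{2} x^{2} y^{2} + \frac{A B x^{3}}{2} + \frac{3 A B x^{2} y}{2} + \frac{B^{2} x^{2} y}{2} + \frac{B^{2} x y^{2}}{2}
This must equal f(x, y) identically; expanded, f = 8 x^{4} - 16 x^{3} y + 2 x^{3} + 8 x^{2} y^{2} - 4 x^{2} y + 2 x y^{2}.
Matching coefficients of the independent functions:
  [x^{3}]:  A^{2} + \frac{A B}{2} = 2
  [x^{4}]:  A^{3} = 8
  [x y^{2}]:  \frac{B^{2}}{2} = 2
  [x^{2} y]:  \frac{3 A B}{2} + \frac{B^{2}}{2} = -4
  [x^{2} y^{2}]:  A B^{2} = 8
  [x^{3} y]:  2 A^{2} B = -16
Solving: A = 2, B = -2.
Check against the point condition:
  u(1, 0) = 2  ⟹  A = 2  ✓
Hence u(x, y) = 2 x^{2} - 2 x y.

Answer: u(x, y) = 2 x^{2} - 2 x y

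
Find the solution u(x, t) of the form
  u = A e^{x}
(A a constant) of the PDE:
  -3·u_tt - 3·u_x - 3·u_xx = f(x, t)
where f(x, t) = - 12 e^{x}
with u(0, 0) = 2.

Substitute the ansatz u = A e^{x} into the left-hand side.
Derivatives of the ansatz:
  u_tt = 0
  u_x = A e^{x}
  u_xx = A e^{x}
Term by term:
  -3·u_tt = 0
  -3·u_x = - 3 A e^{x}
  -3·u_xx = - 3 A e^{x}
So the left-hand side equals
  - 6 A e^{x}
This must equal f(x, t) = - 12 e^{x} identically.
Matching coefficients of the independent functions:
  [e^{x}]:  - 6 A = -12
Solving: A = 2.
Check against the point condition:
  u(0, 0) = 2  ⟹  A = 2  ✓
Hence u(x, t) = 2 e^{x}.

Answer: u(x, t) = 2 e^{x}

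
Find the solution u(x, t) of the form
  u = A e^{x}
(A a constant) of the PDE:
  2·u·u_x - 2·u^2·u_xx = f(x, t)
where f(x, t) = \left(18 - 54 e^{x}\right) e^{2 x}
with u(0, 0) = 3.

Substitute the ansatz u = A e^{x} into the left-hand side.
Derivatives of the ansatz:
  u_x = A e^{x}
  u_xx = A e^{x}
Term by term:
  2·u·u_x = 2 A^{2} e^{2 x}
  -2·u^2·u_xx = - 2 A^{3} e^{3 x}
So the left-hand side equals
  - 2 A^{3} e^{3 x} + 2 A^{2} e^{2 x}
This must equal f(x, t) identically; expanded, f = - 54 e^{3 x} + 18 e^{2 x}.
Matching coefficients of the independent functions:
  [e^{2 x}]:  2 A^{2} = 18
  [e^{3 x}]:  - 2 A^{3} = -54
Solving: A = 3.
Check against the point condition:
  u(0, 0) = 3  ⟹  A = 3  ✓
Hence u(x, t) = 3 e^{x}.

Answer: u(x, t) = 3 e^{x}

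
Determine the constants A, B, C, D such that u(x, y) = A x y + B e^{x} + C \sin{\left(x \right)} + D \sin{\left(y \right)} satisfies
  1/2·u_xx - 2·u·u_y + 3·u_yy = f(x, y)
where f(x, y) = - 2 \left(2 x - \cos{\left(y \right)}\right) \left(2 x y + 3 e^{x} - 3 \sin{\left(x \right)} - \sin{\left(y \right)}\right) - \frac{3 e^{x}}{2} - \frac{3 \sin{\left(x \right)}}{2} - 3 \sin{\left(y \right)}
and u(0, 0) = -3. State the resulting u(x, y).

Substitute the ansatz u = A x y + B e^{x} + C \sin{\left(x \right)} + D \sin{\left(y \right)} into the left-hand side.
Derivatives of the ansatz:
  u_xx = B e^{x} - C \sin{\left(x \right)}
  u_y = A x + D \cos{\left(y \right)}
  u_yy = - D \sin{\left(y \right)}
Term by term:
  1/2·u_xx = \frac{B e^{x}}{2} - \frac{C \sin{\left(x \right)}}{2}
  -2·u·u_y = - 2 A^{2} x^{2} y - 2 A B x e^{x} - 2 A C x \sin{\left(x \right)} - 2 A D x y \cos{\left(y \right)} - 2 A D x \sin{\left(y \right)} - 2 B D e^{x} \cos{\left(y \right)} - 2 C D \sin{\left(x \right)} \cos{\left(y \right)} - 2 D^{2} \sin{\left(y \right)} \cos{\left(y \right)}
  3·u_yy = - 3 D \sin{\left(y \right)}
So the left-hand side equals
  - 2 A^{2} x^{2} y - 2 A B x e^{x} - 2 A C x \sin{\left(x \right)} - 2 A D x y \cos{\left(y \right)} - 2 A D x \sin{\left(y \right)} - 2 B D e^{x} \cos{\left(y \right)} + \frac{B e^{x}}{2} - 2 C D \sin{\left(x \right)} \cos{\left(y \right)} - \frac{C \sin{\left(x \right)}}{2} - 2 D^{2} \sin{\left(y \right)} \cos{\left(y \right)} - 3 D \sin{\left(y \right)}
This must equal f(x, y) identically; expanded, f = - 8 x^{2} y + 4 x y \cos{\left(y \right)} - 12 x e^{x} + 12 x \sin{\left(x \right)} + 4 x \sin{\left(y \right)} + 6 e^{x} \cos{\left(y \right)} - \frac{3 e^{x}}{2} - 6 \sin{\left(x \right)} \cos{\left(y \right)} - \frac{3 \sin{\left(x \right)}}{2} - 2 \sin{\left(y \right)} \cos{\left(y \right)} - 3 \sin{\left(y \right)}.
Matching coefficients of the independent functions:
  [x e^{x}]:  - 2 A B = -12
  [x \sin{\left(x \right)}]:  - 2 A C = 12
  [x \sin{\left(y \right)}, x y \cos{\left(y \right)}]:  - 2 A D = 4
  [x^{2} y]:  - 2 A^{2} = -8
  [e^{x} \cos{\left(y \right)}]:  - 2 B D = 6
  [\sin{\left(x \right)} \cos{\left(y \right)}]:  - 2 C D = -6
  [\sin{\left(y \right)} \cos{\left(y \right)}]:  - 2 D^{2} = -2
  [e^{x}]:  \frac{B}{2} = - \frac{3}{2}
  [\sin{\left(x \right)}]:  - \frac{C}{2} = - \frac{3}{2}
  [\sin{\left(y \right)}]:  - 3 D = -3
Solving: A = -2, B = -3, C = 3, D = 1.
Check against the point condition:
  u(0, 0) = -3  ⟹  B = -3  ✓
Hence u(x, y) = - 2 x y - 3 e^{x} + 3 \sin{\left(x \right)} + \sin{\left(y \right)}.

Answer: u(x, y) = - 2 x y - 3 e^{x} + 3 \sin{\left(x \right)} + \sin{\left(y \right)}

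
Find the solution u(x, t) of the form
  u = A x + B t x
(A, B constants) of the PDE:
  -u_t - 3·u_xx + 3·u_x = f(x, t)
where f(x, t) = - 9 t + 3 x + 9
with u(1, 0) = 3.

Answer: u(x, t) = - 3 t x + 3 x

Derivation:
Substitute the ansatz u = A x + B t x into the left-hand side.
Derivatives of the ansatz:
  u_t = B x
  u_xx = 0
  u_x = A + B t
Term by term:
  -u_t = - B x
  -3·u_xx = 0
  3·u_x = 3 A + 3 B t
So the left-hand side equals
  3 A + 3 B t - B x
This must equal f(x, t) = - 9 t + 3 x + 9 identically.
Matching coefficients of the independent functions:
  [constant term]:  3 A = 9
  [t]:  3 B = -9
  [x]:  - B = 3
Solving: A = 3, B = -3.
Check against the point condition:
  u(1, 0) = 3  ⟹  A = 3  ✓
Hence u(x, t) = - 3 t x + 3 x.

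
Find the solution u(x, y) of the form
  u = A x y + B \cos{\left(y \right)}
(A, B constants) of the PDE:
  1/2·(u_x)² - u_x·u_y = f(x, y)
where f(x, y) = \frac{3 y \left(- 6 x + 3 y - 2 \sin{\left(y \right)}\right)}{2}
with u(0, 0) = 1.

Answer: u(x, y) = - 3 x y + \cos{\left(y \right)}

Derivation:
Substitute the ansatz u = A x y + B \cos{\left(y \right)} into the left-hand side.
Derivatives of the ansatz:
  u_x = A y
  u_y = A x - B \sin{\left(y \right)}
Term by term:
  1/2·(u_x)² = \frac{A^{2} y^{2}}{2}
  -u_x·u_y = - A^{2} x y + A B y \sin{\left(y \right)}
So the left-hand side equals
  - A^{2} x y + \frac{A^{2} y^{2}}{2} + A B y \sin{\left(y \right)}
This must equal f(x, y) identically; expanded, f = - 9 x y + \frac{9 y^{2}}{2} - 3 y \sin{\left(y \right)}.
Matching coefficients of the independent functions:
  [y^{2}]:  \frac{A^{2}}{2} = \frac{9}{2}
  [x y]:  - A^{2} = -9
  [y \sin{\left(y \right)}]:  A B = -3
These equations allow (A, B) = (-3, 1) or (3, -1).
Impose the point condition(s):
  u(0, 0) = 1  ⟹  B = 1
Only A = -3, B = 1 satisfies everything.
Hence u(x, y) = - 3 x y + \cos{\left(y \right)}.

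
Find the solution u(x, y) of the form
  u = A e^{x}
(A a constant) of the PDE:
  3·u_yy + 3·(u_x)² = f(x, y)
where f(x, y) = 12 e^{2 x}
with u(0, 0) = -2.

Substitute the ansatz u = A e^{x} into the left-hand side.
Derivatives of the ansatz:
  u_yy = 0
  u_x = A e^{x}
Term by term:
  3·u_yy = 0
  3·(u_x)² = 3 A^{2} e^{2 x}
So the left-hand side equals
  3 A^{2} e^{2 x}
This must equal f(x, y) = 12 e^{2 x} identically.
Matching coefficients of the independent functions:
  [e^{2 x}]:  3 A^{2} = 12
These equations allow (A) = (-2) or (2).
Impose the point condition(s):
  u(0, 0) = -2  ⟹  A = -2
Only A = -2 satisfies everything.
Hence u(x, y) = - 2 e^{x}.

Answer: u(x, y) = - 2 e^{x}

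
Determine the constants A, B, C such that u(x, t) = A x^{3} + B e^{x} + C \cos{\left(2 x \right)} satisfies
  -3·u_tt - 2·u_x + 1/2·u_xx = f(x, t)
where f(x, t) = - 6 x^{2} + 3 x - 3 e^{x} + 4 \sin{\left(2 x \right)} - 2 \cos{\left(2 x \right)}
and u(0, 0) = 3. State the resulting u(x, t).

Answer: u(x, t) = x^{3} + 2 e^{x} + \cos{\left(2 x \right)}

Derivation:
Substitute the ansatz u = A x^{3} + B e^{x} + C \cos{\left(2 x \right)} into the left-hand side.
Derivatives of the ansatz:
  u_tt = 0
  u_x = 3 A x^{2} + B e^{x} - 2 C \sin{\left(2 x \right)}
  u_xx = 6 A x + B e^{x} - 4 C \cos{\left(2 x \right)}
Term by term:
  -3·u_tt = 0
  -2·u_x = - 6 A x^{2} - 2 B e^{x} + 4 C \sin{\left(2 x \right)}
  1/2·u_xx = 3 A x + \frac{B e^{x}}{2} - 2 C \cos{\left(2 x \right)}
So the left-hand side equals
  - 6 A x^{2} + 3 A x - \frac{3 B e^{x}}{2} + 4 C \sin{\left(2 x \right)} - 2 C \cos{\left(2 x \right)}
This must equal f(x, t) = - 6 x^{2} + 3 x - 3 e^{x} + 4 \sin{\left(2 x \right)} - 2 \cos{\left(2 x \right)} identically.
Matching coefficients of the independent functions:
  [x]:  3 A = 3
  [x^{2}]:  - 6 A = -6
  [e^{x}]:  - \frac{3 B}{2} = -3
  [\sin{\left(2 x \right)}]:  4 C = 4
  [\cos{\left(2 x \right)}]:  - 2 C = -2
Solving: A = 1, B = 2, C = 1.
Check against the point condition:
  u(0, 0) = 3  ⟹  B + C = 3  ✓
Hence u(x, t) = x^{3} + 2 e^{x} + \cos{\left(2 x \right)}.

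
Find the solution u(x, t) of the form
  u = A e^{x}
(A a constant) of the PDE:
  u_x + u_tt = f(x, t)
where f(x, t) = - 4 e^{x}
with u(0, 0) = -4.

Substitute the ansatz u = A e^{x} into the left-hand side.
Derivatives of the ansatz:
  u_x = A e^{x}
  u_tt = 0
Term by term:
  u_x = A e^{x}
  u_tt = 0
So the left-hand side equals
  A e^{x}
This must equal f(x, t) = - 4 e^{x} identically.
Matching coefficients of the independent functions:
  [e^{x}]:  A = -4
Solving: A = -4.
Check against the point condition:
  u(0, 0) = -4  ⟹  A = -4  ✓
Hence u(x, t) = - 4 e^{x}.

Answer: u(x, t) = - 4 e^{x}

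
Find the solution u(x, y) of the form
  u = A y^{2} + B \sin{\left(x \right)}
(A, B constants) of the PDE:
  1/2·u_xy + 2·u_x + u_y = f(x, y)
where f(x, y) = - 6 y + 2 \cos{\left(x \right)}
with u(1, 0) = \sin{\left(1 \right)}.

Substitute the ansatz u = A y^{2} + B \sin{\left(x \right)} into the left-hand side.
Derivatives of the ansatz:
  u_xy = 0
  u_x = B \cos{\left(x \right)}
  u_y = 2 A y
Term by term:
  1/2·u_xy = 0
  2·u_x = 2 B \cos{\left(x \right)}
  u_y = 2 A y
So the left-hand side equals
  2 A y + 2 B \cos{\left(x \right)}
This must equal f(x, y) = - 6 y + 2 \cos{\left(x \right)} identically.
Matching coefficients of the independent functions:
  [y]:  2 A = -6
  [\cos{\left(x \right)}]:  2 B = 2
Solving: A = -3, B = 1.
Check against the point condition:
  u(1, 0) = \sin{\left(1 \right)}  ⟹  B \sin{\left(1 \right)} = \sin{\left(1 \right)}  ✓
Hence u(x, y) = - 3 y^{2} + \sin{\left(x \right)}.

Answer: u(x, y) = - 3 y^{2} + \sin{\left(x \right)}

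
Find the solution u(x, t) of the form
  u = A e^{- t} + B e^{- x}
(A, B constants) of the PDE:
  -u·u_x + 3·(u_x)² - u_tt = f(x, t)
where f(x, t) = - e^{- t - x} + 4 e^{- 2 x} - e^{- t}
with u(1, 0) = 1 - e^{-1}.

Substitute the ansatz u = A e^{- t} + B e^{- x} into the left-hand side.
Derivatives of the ansatz:
  u_x = - B e^{- x}
  u_tt = A e^{- t}
Term by term:
  -u·u_x = A B e^{- t} e^{- x} + B^{2} e^{- 2 x}
  3·(u_x)² = 3 B^{2} e^{- 2 x}
  -u_tt = - A e^{- t}
So the left-hand side equals
  A B e^{- t} e^{- x} - A e^{- t} + 4 B^{2} e^{- 2 x}
This must equal f(x, t) identically; expanded, f = 4 e^{- 2 x} - e^{- t} - e^{- t} e^{- x}.
Matching coefficients of the independent functions:
  [e^{- t} e^{- x}]:  A B = -1
  [e^{- t}]:  - A = -1
  [e^{- 2 x}]:  4 B^{2} = 4
Solving: A = 1, B = -1.
Check against the point condition:
  u(1, 0) = 1 - e^{-1}  ⟹  A + \frac{B}{e} = 1 - e^{-1}  ✓
Hence u(x, t) = - e^{- x} + e^{- t}.

Answer: u(x, t) = - e^{- x} + e^{- t}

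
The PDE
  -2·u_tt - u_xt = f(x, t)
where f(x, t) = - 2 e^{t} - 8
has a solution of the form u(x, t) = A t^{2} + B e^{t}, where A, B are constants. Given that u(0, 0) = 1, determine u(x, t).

Answer: u(x, t) = 2 t^{2} + e^{t}

Derivation:
Substitute the ansatz u = A t^{2} + B e^{t} into the left-hand side.
Derivatives of the ansatz:
  u_tt = 2 A + B e^{t}
  u_xt = 0
Term by term:
  -2·u_tt = - 4 A - 2 B e^{t}
  -u_xt = 0
So the left-hand side equals
  - 4 A - 2 B e^{t}
This must equal f(x, t) = - 2 e^{t} - 8 identically.
Matching coefficients of the independent functions:
  [constant term]:  - 4 A = -8
  [e^{t}]:  - 2 B = -2
Solving: A = 2, B = 1.
Check against the point condition:
  u(0, 0) = 1  ⟹  B = 1  ✓
Hence u(x, t) = 2 t^{2} + e^{t}.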